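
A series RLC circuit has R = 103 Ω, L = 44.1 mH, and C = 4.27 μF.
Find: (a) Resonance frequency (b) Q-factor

Step 1 — Resonance condition Im(Z)=0 gives ω₀ = 1/√(LC).
Step 2 — ω₀ = 1/√(0.0441·4.27e-06) = 2304 rad/s.
Step 3 — f₀ = ω₀/(2π) = 366.8 Hz.
Step 4 — Series Q: Q = ω₀L/R = 2304·0.0441/103 = 0.9867.

(a) f₀ = 366.8 Hz  (b) Q = 0.9867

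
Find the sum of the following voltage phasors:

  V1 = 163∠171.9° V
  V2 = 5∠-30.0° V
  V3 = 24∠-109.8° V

Step 1 — Convert each phasor to rectangular form:
  V1 = 163·(cos(171.9°) + j·sin(171.9°)) = -161.4 + j22.97 V
  V2 = 5·(cos(-30.0°) + j·sin(-30.0°)) = 4.33 - j2.5 V
  V3 = 24·(cos(-109.8°) + j·sin(-109.8°)) = -8.13 - j22.58 V
Step 2 — Sum components: V_total = -165.2 - j2.114 V.
Step 3 — Convert to polar: |V_total| = 165.2 V, ∠V_total = -179.3°.

V_total = 165.2∠-179.3° V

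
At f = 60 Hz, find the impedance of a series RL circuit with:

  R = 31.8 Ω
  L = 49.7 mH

Step 1 — Angular frequency: ω = 2π·f = 2π·60 = 377 rad/s.
Step 2 — Component impedances:
  R: Z = R = 31.8 Ω
  L: Z = jωL = j·377·0.0497 = 0 + j18.74 Ω
Step 3 — Series combination: Z_total = R + L = 31.8 + j18.74 Ω = 36.91∠30.5° Ω.

Z = 31.8 + j18.74 Ω = 36.91∠30.5° Ω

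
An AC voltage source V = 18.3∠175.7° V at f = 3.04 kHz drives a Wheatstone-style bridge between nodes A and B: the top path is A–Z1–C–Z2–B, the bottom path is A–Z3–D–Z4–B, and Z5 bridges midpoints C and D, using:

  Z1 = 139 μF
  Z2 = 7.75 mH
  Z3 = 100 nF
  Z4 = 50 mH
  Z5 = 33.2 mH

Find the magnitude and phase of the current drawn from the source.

Step 1 — Angular frequency: ω = 2π·f = 2π·3040 = 1.91e+04 rad/s.
Step 2 — Component impedances:
  Z1: Z = 1/(jωC) = -j/(ω·C) = 0 - j0.3766 Ω
  Z2: Z = jωL = j·1.91e+04·0.00775 = 0 + j148 Ω
  Z3: Z = 1/(jωC) = -j/(ω·C) = 0 - j523.5 Ω
  Z4: Z = jωL = j·1.91e+04·0.05 = 0 + j955 Ω
  Z5: Z = jωL = j·1.91e+04·0.0332 = 0 + j634.1 Ω
Step 3 — Bridge requires nodal analysis (the Z5 bridge couples midpoints C and D, so the two paths cannot be reduced to a simple series/parallel combination). Setting node B to ground and injecting 1 A at node A, the 3-node admittance system at A, C, D solves to V_A = Z_AB = 0 + j158.8 Ω = 158.8∠90.0° Ω.
Step 4 — Source phasor: V = 18.3∠175.7° V = -18.25 + j1.372 V.
Step 5 — Ohm's law: I = V / Z_total = (-18.25 + j1.372) / (0 + j158.8) = 0.008641 + j0.1149 A.
Step 6 — Convert to polar: |I| = 0.1152 A, ∠I = 85.7°.

I = 0.1152∠85.7° A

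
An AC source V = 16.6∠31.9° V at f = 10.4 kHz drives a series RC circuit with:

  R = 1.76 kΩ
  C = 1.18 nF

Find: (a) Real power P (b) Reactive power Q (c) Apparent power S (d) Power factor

Step 1 — Angular frequency: ω = 2π·f = 2π·1.04e+04 = 6.535e+04 rad/s.
Step 2 — Component impedances:
  R: Z = R = 1760 Ω
  C: Z = 1/(jωC) = -j/(ω·C) = 0 - j1.297e+04 Ω
Step 3 — Series combination: Z_total = R + C = 1760 - j1.297e+04 Ω = 1.309e+04∠-82.3° Ω.
Step 4 — Source phasor: V = 16.6∠31.9° V = 14.09 + j8.772 V.
Step 5 — Current: I = V / Z = -0.0005194 + j0.001157 A = 0.001268∠114.2° A.
Step 6 — Complex power: S = V·I* = 0.002831 - j0.02086 VA.
Step 7 — Real power: P = Re(S) = 0.002831 W.
Step 8 — Reactive power: Q = Im(S) = -0.02086 VAR.
Step 9 — Apparent power: |S| = 0.02105 VA.
Step 10 — Power factor: PF = P/|S| = 0.1345 (leading).

(a) P = 0.002831 W  (b) Q = -0.02086 VAR  (c) S = 0.02105 VA  (d) PF = 0.1345 (leading)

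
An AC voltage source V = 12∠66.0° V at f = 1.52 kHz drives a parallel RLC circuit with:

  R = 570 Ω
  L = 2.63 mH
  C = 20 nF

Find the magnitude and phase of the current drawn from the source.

Step 1 — Angular frequency: ω = 2π·f = 2π·1520 = 9550 rad/s.
Step 2 — Component impedances:
  R: Z = R = 570 Ω
  L: Z = jωL = j·9550·0.00263 = 0 + j25.12 Ω
  C: Z = 1/(jωC) = -j/(ω·C) = 0 - j5235 Ω
Step 3 — Parallel combination: 1/Z_total = 1/R + 1/L + 1/C; Z_total = 1.115 + j25.19 Ω = 25.21∠87.5° Ω.
Step 4 — Source phasor: V = 12∠66.0° V = 4.881 + j10.96 V.
Step 5 — Ohm's law: I = V / Z_total = (4.881 + j10.96) / (1.115 + j25.19) = 0.4429 - j0.1742 A.
Step 6 — Convert to polar: |I| = 0.4759 A, ∠I = -21.5°.

I = 0.4759∠-21.5° A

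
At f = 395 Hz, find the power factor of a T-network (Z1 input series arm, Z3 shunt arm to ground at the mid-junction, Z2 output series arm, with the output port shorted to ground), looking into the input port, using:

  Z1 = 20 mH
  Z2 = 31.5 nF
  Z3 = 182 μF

Step 1 — Angular frequency: ω = 2π·f = 2π·395 = 2482 rad/s.
Step 2 — Component impedances:
  Z1: Z = jωL = j·2482·0.02 = 0 + j49.64 Ω
  Z2: Z = 1/(jωC) = -j/(ω·C) = 0 - j1.279e+04 Ω
  Z3: Z = 1/(jωC) = -j/(ω·C) = 0 - j2.214 Ω
Step 3 — With the output port shorted to ground, the output series arm Z2 runs from the junction to ground; the shunt arm Z3 also runs from the junction to ground. They appear in parallel: Z3 || Z2 = 0 - j2.213 Ω.
Step 4 — Series with input arm Z1: Z_in = Z1 + (Z3 || Z2) = 0 + j47.42 Ω = 47.42∠90.0° Ω.
Step 5 — Power factor: PF = cos(φ) = Re(Z)/|Z| = 0/47.42 = 0.
Step 6 — Type: Im(Z) = 47.42 ⇒ lagging (phase φ = 90.0°).

PF = 0 (lagging, φ = 90.0°)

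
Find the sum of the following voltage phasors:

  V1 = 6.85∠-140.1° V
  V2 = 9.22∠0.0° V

Step 1 — Convert each phasor to rectangular form:
  V1 = 6.85·(cos(-140.1°) + j·sin(-140.1°)) = -5.255 - j4.394 V
  V2 = 9.22·(cos(0.0°) + j·sin(0.0°)) = 9.22 V
Step 2 — Sum components: V_total = 3.965 - j4.394 V.
Step 3 — Convert to polar: |V_total| = 5.918 V, ∠V_total = -47.9°.

V_total = 5.918∠-47.9° V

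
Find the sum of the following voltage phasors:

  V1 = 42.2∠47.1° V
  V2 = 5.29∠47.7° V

Step 1 — Convert each phasor to rectangular form:
  V1 = 42.2·(cos(47.1°) + j·sin(47.1°)) = 28.73 + j30.91 V
  V2 = 5.29·(cos(47.7°) + j·sin(47.7°)) = 3.56 + j3.913 V
Step 2 — Sum components: V_total = 32.29 + j34.83 V.
Step 3 — Convert to polar: |V_total| = 47.49 V, ∠V_total = 47.2°.

V_total = 47.49∠47.2° V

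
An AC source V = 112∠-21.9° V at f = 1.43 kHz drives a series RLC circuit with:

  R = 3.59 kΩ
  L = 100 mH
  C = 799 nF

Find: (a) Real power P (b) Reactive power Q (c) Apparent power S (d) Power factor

Step 1 — Angular frequency: ω = 2π·f = 2π·1430 = 8985 rad/s.
Step 2 — Component impedances:
  R: Z = R = 3590 Ω
  L: Z = jωL = j·8985·0.1 = 0 + j898.5 Ω
  C: Z = 1/(jωC) = -j/(ω·C) = 0 - j139.3 Ω
Step 3 — Series combination: Z_total = R + L + C = 3590 + j759.2 Ω = 3669∠11.9° Ω.
Step 4 — Source phasor: V = 112∠-21.9° V = 103.9 - j41.77 V.
Step 5 — Current: I = V / Z = 0.02535 - j0.017 A = 0.03052∠-33.8° A.
Step 6 — Complex power: S = V·I* = 3.345 + j0.7073 VA.
Step 7 — Real power: P = Re(S) = 3.345 W.
Step 8 — Reactive power: Q = Im(S) = 0.7073 VAR.
Step 9 — Apparent power: |S| = 3.419 VA.
Step 10 — Power factor: PF = P/|S| = 0.9784 (lagging).

(a) P = 3.345 W  (b) Q = 0.7073 VAR  (c) S = 3.419 VA  (d) PF = 0.9784 (lagging)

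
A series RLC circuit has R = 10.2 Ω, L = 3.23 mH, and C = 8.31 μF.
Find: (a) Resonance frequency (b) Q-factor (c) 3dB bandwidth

Step 1 — Resonance: ω₀ = 1/√(LC) = 1/√(0.00323·8.31e-06) = 6104 rad/s.
Step 2 — f₀ = ω₀/(2π) = 971.4 Hz.
Step 3 — Series Q: Q = ω₀L/R = 6104·0.00323/10.2 = 1.933.
Step 4 — Bandwidth: Δω = ω₀/Q = 3158 rad/s; BW = Δω/(2π) = 502.6 Hz.

(a) f₀ = 971.4 Hz  (b) Q = 1.933  (c) BW = 502.6 Hz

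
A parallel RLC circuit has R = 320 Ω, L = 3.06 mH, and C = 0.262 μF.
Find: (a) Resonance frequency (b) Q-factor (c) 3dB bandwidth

Step 1 — Resonance: ω₀ = 1/√(LC) = 1/√(0.00306·2.62e-07) = 3.532e+04 rad/s.
Step 2 — f₀ = ω₀/(2π) = 5621 Hz.
Step 3 — Parallel Q: Q = R/(ω₀L) = 320/(3.532e+04·0.00306) = 2.961.
Step 4 — Bandwidth: Δω = ω₀/Q = 1.193e+04 rad/s; BW = Δω/(2π) = 1898 Hz.

(a) f₀ = 5621 Hz  (b) Q = 2.961  (c) BW = 1898 Hz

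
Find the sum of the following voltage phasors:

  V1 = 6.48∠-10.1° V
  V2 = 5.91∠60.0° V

Step 1 — Convert each phasor to rectangular form:
  V1 = 6.48·(cos(-10.1°) + j·sin(-10.1°)) = 6.38 - j1.136 V
  V2 = 5.91·(cos(60.0°) + j·sin(60.0°)) = 2.955 + j5.118 V
Step 2 — Sum components: V_total = 9.335 + j3.982 V.
Step 3 — Convert to polar: |V_total| = 10.15 V, ∠V_total = 23.1°.

V_total = 10.15∠23.1° V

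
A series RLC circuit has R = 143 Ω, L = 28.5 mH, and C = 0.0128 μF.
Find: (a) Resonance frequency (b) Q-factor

Step 1 — Resonance condition Im(Z)=0 gives ω₀ = 1/√(LC).
Step 2 — ω₀ = 1/√(0.0285·1.28e-08) = 5.236e+04 rad/s.
Step 3 — f₀ = ω₀/(2π) = 8333 Hz.
Step 4 — Series Q: Q = ω₀L/R = 5.236e+04·0.0285/143 = 10.43.

(a) f₀ = 8333 Hz  (b) Q = 10.43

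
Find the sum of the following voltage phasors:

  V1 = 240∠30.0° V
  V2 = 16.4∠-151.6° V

Step 1 — Convert each phasor to rectangular form:
  V1 = 240·(cos(30.0°) + j·sin(30.0°)) = 207.8 + j120 V
  V2 = 16.4·(cos(-151.6°) + j·sin(-151.6°)) = -14.43 - j7.8 V
Step 2 — Sum components: V_total = 193.4 + j112.2 V.
Step 3 — Convert to polar: |V_total| = 223.6 V, ∠V_total = 30.1°.

V_total = 223.6∠30.1° V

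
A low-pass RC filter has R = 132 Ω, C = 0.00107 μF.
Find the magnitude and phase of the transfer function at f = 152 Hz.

Step 1 — Angular frequency: ω = 2π·152 = 955 rad/s.
Step 2 — Transfer function: H(jω) = 1/(1 + jωRC).
Step 3 — Denominator: 1 + jωRC = 1 + j·955·132·1.07e-09 = 1 + j0.0001349.
Step 4 — H = 1 - j0.0001349.
Step 5 — Magnitude: |H| = 1 (-0.0 dB); phase: φ = -0.0°.

|H| = 1 (-0.0 dB), φ = -0.0°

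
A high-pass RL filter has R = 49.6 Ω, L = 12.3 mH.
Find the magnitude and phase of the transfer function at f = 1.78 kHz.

Step 1 — Angular frequency: ω = 2π·1780 = 1.118e+04 rad/s.
Step 2 — Transfer function: H(jω) = jωL/(R + jωL).
Step 3 — Numerator jωL = j·137.6; denominator R + jωL = 49.6 + j137.6.
Step 4 — H = 0.885 + j0.3191.
Step 5 — Magnitude: |H| = 0.9407 (-0.5 dB); phase: φ = 19.8°.

|H| = 0.9407 (-0.5 dB), φ = 19.8°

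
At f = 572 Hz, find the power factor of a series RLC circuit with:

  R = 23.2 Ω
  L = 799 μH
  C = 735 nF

Step 1 — Angular frequency: ω = 2π·f = 2π·572 = 3594 rad/s.
Step 2 — Component impedances:
  R: Z = R = 23.2 Ω
  L: Z = jωL = j·3594·0.000799 = 0 + j2.872 Ω
  C: Z = 1/(jωC) = -j/(ω·C) = 0 - j378.6 Ω
Step 3 — Series combination: Z_total = R + L + C = 23.2 - j375.7 Ω = 376.4∠-86.5° Ω.
Step 4 — Power factor: PF = cos(φ) = Re(Z)/|Z| = 23.2/376.4 = 0.06164.
Step 5 — Type: Im(Z) = -375.7 ⇒ leading (phase φ = -86.5°).

PF = 0.06164 (leading, φ = -86.5°)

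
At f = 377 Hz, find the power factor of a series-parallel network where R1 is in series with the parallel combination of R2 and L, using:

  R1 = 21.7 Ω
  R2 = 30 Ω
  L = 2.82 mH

Step 1 — Angular frequency: ω = 2π·f = 2π·377 = 2369 rad/s.
Step 2 — Component impedances:
  R1: Z = R = 21.7 Ω
  R2: Z = R = 30 Ω
  L: Z = jωL = j·2369·0.00282 = 0 + j6.68 Ω
Step 3 — Parallel branch: R2 || L = 1/(1/R2 + 1/L) = 1.417 + j6.364 Ω.
Step 4 — Series with R1: Z_total = R1 + (R2 || L) = 23.12 + j6.364 Ω = 23.98∠15.4° Ω.
Step 5 — Power factor: PF = cos(φ) = Re(Z)/|Z| = 23.12/23.98 = 0.9641.
Step 6 — Type: Im(Z) = 6.364 ⇒ lagging (phase φ = 15.4°).

PF = 0.9641 (lagging, φ = 15.4°)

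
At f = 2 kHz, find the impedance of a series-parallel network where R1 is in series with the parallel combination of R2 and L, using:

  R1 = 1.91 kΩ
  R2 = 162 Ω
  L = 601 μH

Step 1 — Angular frequency: ω = 2π·f = 2π·2000 = 1.257e+04 rad/s.
Step 2 — Component impedances:
  R1: Z = R = 1910 Ω
  R2: Z = R = 162 Ω
  L: Z = jωL = j·1.257e+04·0.000601 = 0 + j7.552 Ω
Step 3 — Parallel branch: R2 || L = 1/(1/R2 + 1/L) = 0.3513 + j7.536 Ω.
Step 4 — Series with R1: Z_total = R1 + (R2 || L) = 1910 + j7.536 Ω = 1910∠0.2° Ω.

Z = 1910 + j7.536 Ω = 1910∠0.2° Ω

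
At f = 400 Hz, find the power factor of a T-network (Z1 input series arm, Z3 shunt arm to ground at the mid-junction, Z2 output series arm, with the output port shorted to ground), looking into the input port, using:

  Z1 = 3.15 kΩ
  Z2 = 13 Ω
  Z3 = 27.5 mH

Step 1 — Angular frequency: ω = 2π·f = 2π·400 = 2513 rad/s.
Step 2 — Component impedances:
  Z1: Z = R = 3150 Ω
  Z2: Z = R = 13 Ω
  Z3: Z = jωL = j·2513·0.0275 = 0 + j69.12 Ω
Step 3 — With the output port shorted to ground, the output series arm Z2 runs from the junction to ground; the shunt arm Z3 also runs from the junction to ground. They appear in parallel: Z3 || Z2 = 12.56 + j2.362 Ω.
Step 4 — Series with input arm Z1: Z_in = Z1 + (Z3 || Z2) = 3163 + j2.362 Ω = 3163∠0.0° Ω.
Step 5 — Power factor: PF = cos(φ) = Re(Z)/|Z| = 3163/3163 = 1.
Step 6 — Type: Im(Z) = 2.362 ⇒ lagging (phase φ = 0.0°).

PF = 1 (lagging, φ = 0.0°)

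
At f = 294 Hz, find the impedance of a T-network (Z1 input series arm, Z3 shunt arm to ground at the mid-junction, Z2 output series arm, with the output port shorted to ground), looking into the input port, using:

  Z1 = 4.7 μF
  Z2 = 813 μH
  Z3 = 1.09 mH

Step 1 — Angular frequency: ω = 2π·f = 2π·294 = 1847 rad/s.
Step 2 — Component impedances:
  Z1: Z = 1/(jωC) = -j/(ω·C) = 0 - j115.2 Ω
  Z2: Z = jωL = j·1847·0.000813 = 0 + j1.502 Ω
  Z3: Z = jωL = j·1847·0.00109 = 0 + j2.014 Ω
Step 3 — With the output port shorted to ground, the output series arm Z2 runs from the junction to ground; the shunt arm Z3 also runs from the junction to ground. They appear in parallel: Z3 || Z2 = 0 + j0.8602 Ω.
Step 4 — Series with input arm Z1: Z_in = Z1 + (Z3 || Z2) = 0 - j114.3 Ω = 114.3∠-90.0° Ω.

Z = 0 - j114.3 Ω = 114.3∠-90.0° Ω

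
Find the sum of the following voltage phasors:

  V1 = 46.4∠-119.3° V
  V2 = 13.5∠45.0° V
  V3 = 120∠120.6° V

Step 1 — Convert each phasor to rectangular form:
  V1 = 46.4·(cos(-119.3°) + j·sin(-119.3°)) = -22.71 - j40.46 V
  V2 = 13.5·(cos(45.0°) + j·sin(45.0°)) = 9.546 + j9.546 V
  V3 = 120·(cos(120.6°) + j·sin(120.6°)) = -61.08 + j103.3 V
Step 2 — Sum components: V_total = -74.25 + j72.37 V.
Step 3 — Convert to polar: |V_total| = 103.7 V, ∠V_total = 135.7°.

V_total = 103.7∠135.7° V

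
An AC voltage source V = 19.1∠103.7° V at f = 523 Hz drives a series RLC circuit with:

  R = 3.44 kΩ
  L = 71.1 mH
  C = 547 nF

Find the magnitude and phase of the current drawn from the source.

Step 1 — Angular frequency: ω = 2π·f = 2π·523 = 3286 rad/s.
Step 2 — Component impedances:
  R: Z = R = 3440 Ω
  L: Z = jωL = j·3286·0.0711 = 0 + j233.6 Ω
  C: Z = 1/(jωC) = -j/(ω·C) = 0 - j556.3 Ω
Step 3 — Series combination: Z_total = R + L + C = 3440 - j322.7 Ω = 3455∠-5.4° Ω.
Step 4 — Source phasor: V = 19.1∠103.7° V = -4.524 + j18.56 V.
Step 5 — Ohm's law: I = V / Z_total = (-4.524 + j18.56) / (3440 - j322.7) = -0.001805 + j0.005225 A.
Step 6 — Convert to polar: |I| = 0.005528 A, ∠I = 109.1°.

I = 0.005528∠109.1° A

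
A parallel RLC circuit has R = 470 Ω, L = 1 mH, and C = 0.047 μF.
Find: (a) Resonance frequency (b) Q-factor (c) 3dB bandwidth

Step 1 — Resonance: ω₀ = 1/√(LC) = 1/√(0.001·4.7e-08) = 1.459e+05 rad/s.
Step 2 — f₀ = ω₀/(2π) = 2.322e+04 Hz.
Step 3 — Parallel Q: Q = R/(ω₀L) = 470/(1.459e+05·0.001) = 3.222.
Step 4 — Bandwidth: Δω = ω₀/Q = 4.527e+04 rad/s; BW = Δω/(2π) = 7205 Hz.

(a) f₀ = 2.322e+04 Hz  (b) Q = 3.222  (c) BW = 7205 Hz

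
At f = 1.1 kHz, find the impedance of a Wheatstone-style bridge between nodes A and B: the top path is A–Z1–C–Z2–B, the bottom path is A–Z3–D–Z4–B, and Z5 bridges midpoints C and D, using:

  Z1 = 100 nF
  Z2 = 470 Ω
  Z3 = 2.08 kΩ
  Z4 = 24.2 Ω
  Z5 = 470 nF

Step 1 — Angular frequency: ω = 2π·f = 2π·1100 = 6912 rad/s.
Step 2 — Component impedances:
  Z1: Z = 1/(jωC) = -j/(ω·C) = 0 - j1447 Ω
  Z2: Z = R = 470 Ω
  Z3: Z = R = 2080 Ω
  Z4: Z = R = 24.2 Ω
  Z5: Z = 1/(jωC) = -j/(ω·C) = 0 - j307.8 Ω
Step 3 — Bridge requires nodal analysis (the Z5 bridge couples midpoints C and D, so the two paths cannot be reduced to a simple series/parallel combination). Setting node B to ground and injecting 1 A at node A, the 3-node admittance system at A, C, D solves to V_A = Z_AB = 839.9 - j930.6 Ω = 1254∠-47.9° Ω.

Z = 839.9 - j930.6 Ω = 1254∠-47.9° Ω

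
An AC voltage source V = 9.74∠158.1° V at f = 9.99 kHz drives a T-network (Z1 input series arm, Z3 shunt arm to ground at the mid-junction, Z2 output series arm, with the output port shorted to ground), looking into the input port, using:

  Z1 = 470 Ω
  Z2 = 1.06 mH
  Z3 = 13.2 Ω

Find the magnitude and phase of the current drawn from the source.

Step 1 — Angular frequency: ω = 2π·f = 2π·9990 = 6.277e+04 rad/s.
Step 2 — Component impedances:
  Z1: Z = R = 470 Ω
  Z2: Z = jωL = j·6.277e+04·0.00106 = 0 + j66.54 Ω
  Z3: Z = R = 13.2 Ω
Step 3 — With the output port shorted to ground, the output series arm Z2 runs from the junction to ground; the shunt arm Z3 also runs from the junction to ground. They appear in parallel: Z3 || Z2 = 12.7 + j2.52 Ω.
Step 4 — Series with input arm Z1: Z_in = Z1 + (Z3 || Z2) = 482.7 + j2.52 Ω = 482.7∠0.3° Ω.
Step 5 — Source phasor: V = 9.74∠158.1° V = -9.037 + j3.633 V.
Step 6 — Ohm's law: I = V / Z_total = (-9.037 + j3.633) / (482.7 + j2.52) = -0.01868 + j0.007624 A.
Step 7 — Convert to polar: |I| = 0.02018 A, ∠I = 157.8°.

I = 0.02018∠157.8° A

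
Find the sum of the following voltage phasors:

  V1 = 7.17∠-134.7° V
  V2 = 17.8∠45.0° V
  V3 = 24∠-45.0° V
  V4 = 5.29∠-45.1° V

Step 1 — Convert each phasor to rectangular form:
  V1 = 7.17·(cos(-134.7°) + j·sin(-134.7°)) = -5.043 - j5.096 V
  V2 = 17.8·(cos(45.0°) + j·sin(45.0°)) = 12.59 + j12.59 V
  V3 = 24·(cos(-45.0°) + j·sin(-45.0°)) = 16.97 - j16.97 V
  V4 = 5.29·(cos(-45.1°) + j·sin(-45.1°)) = 3.734 - j3.747 V
Step 2 — Sum components: V_total = 28.25 - j13.23 V.
Step 3 — Convert to polar: |V_total| = 31.19 V, ∠V_total = -25.1°.

V_total = 31.19∠-25.1° V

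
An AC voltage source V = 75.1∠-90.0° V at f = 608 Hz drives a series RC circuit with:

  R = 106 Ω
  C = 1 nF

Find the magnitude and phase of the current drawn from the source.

Step 1 — Angular frequency: ω = 2π·f = 2π·608 = 3820 rad/s.
Step 2 — Component impedances:
  R: Z = R = 106 Ω
  C: Z = 1/(jωC) = -j/(ω·C) = 0 - j2.618e+05 Ω
Step 3 — Series combination: Z_total = R + C = 106 - j2.618e+05 Ω = 2.618e+05∠-90.0° Ω.
Step 4 — Source phasor: V = 75.1∠-90.0° V = 0 - j75.1 V.
Step 5 — Ohm's law: I = V / Z_total = (0 - j75.1) / (106 - j2.618e+05) = 0.0002869 - j1.162e-07 A.
Step 6 — Convert to polar: |I| = 0.0002869 A, ∠I = -0.0°.

I = 0.0002869∠-0.0° A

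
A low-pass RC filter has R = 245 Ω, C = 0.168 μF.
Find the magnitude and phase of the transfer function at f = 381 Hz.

Step 1 — Angular frequency: ω = 2π·381 = 2394 rad/s.
Step 2 — Transfer function: H(jω) = 1/(1 + jωRC).
Step 3 — Denominator: 1 + jωRC = 1 + j·2394·245·1.68e-07 = 1 + j0.09853.
Step 4 — H = 0.9904 - j0.09759.
Step 5 — Magnitude: |H| = 0.9952 (-0.0 dB); phase: φ = -5.6°.

|H| = 0.9952 (-0.0 dB), φ = -5.6°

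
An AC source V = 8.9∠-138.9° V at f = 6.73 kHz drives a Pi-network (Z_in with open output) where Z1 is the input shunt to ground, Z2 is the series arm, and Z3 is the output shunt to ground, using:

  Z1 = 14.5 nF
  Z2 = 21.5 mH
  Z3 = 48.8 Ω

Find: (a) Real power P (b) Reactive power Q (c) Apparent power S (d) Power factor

Step 1 — Angular frequency: ω = 2π·f = 2π·6730 = 4.229e+04 rad/s.
Step 2 — Component impedances:
  Z1: Z = 1/(jωC) = -j/(ω·C) = 0 - j1631 Ω
  Z2: Z = jωL = j·4.229e+04·0.0215 = 0 + j909.1 Ω
  Z3: Z = R = 48.8 Ω
Step 3 — With open output, the series arm Z2 and the output shunt Z3 appear in series to ground: Z2 + Z3 = 48.8 + j909.1 Ω.
Step 4 — Parallel with input shunt Z1: Z_in = Z1 || (Z2 + Z3) = 248 + j2038 Ω = 2053∠83.1° Ω.
Step 5 — Source phasor: V = 8.9∠-138.9° V = -6.707 - j5.851 V.
Step 6 — Current: I = V / Z = -0.003224 + j0.002899 A = 0.004336∠138.0° A.
Step 7 — Complex power: S = V·I* = 0.004663 + j0.03831 VA.
Step 8 — Real power: P = Re(S) = 0.004663 W.
Step 9 — Reactive power: Q = Im(S) = 0.03831 VAR.
Step 10 — Apparent power: |S| = 0.03859 VA.
Step 11 — Power factor: PF = P/|S| = 0.1208 (lagging).

(a) P = 0.004663 W  (b) Q = 0.03831 VAR  (c) S = 0.03859 VA  (d) PF = 0.1208 (lagging)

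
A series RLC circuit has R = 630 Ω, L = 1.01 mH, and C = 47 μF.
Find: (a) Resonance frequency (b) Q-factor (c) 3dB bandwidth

Step 1 — Resonance condition Im(Z)=0 gives ω₀ = 1/√(LC).
Step 2 — ω₀ = 1/√(0.00101·4.7e-05) = 4590 rad/s.
Step 3 — f₀ = ω₀/(2π) = 730.5 Hz.
Step 4 — Series Q: Q = ω₀L/R = 4590·0.00101/630 = 0.007358.
Step 5 — 3dB bandwidth: Δω = ω₀/Q = 6.238e+05 rad/s; BW = Δω/(2π) = 9.927e+04 Hz.

(a) f₀ = 730.5 Hz  (b) Q = 0.007358  (c) BW = 9.927e+04 Hz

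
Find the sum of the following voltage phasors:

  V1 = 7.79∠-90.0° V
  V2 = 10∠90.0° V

Step 1 — Convert each phasor to rectangular form:
  V1 = 7.79·(cos(-90.0°) + j·sin(-90.0°)) = 0 - j7.79 V
  V2 = 10·(cos(90.0°) + j·sin(90.0°)) = 0 + j10 V
Step 2 — Sum components: V_total = 0 + j2.21 V.
Step 3 — Convert to polar: |V_total| = 2.21 V, ∠V_total = 90.0°.

V_total = 2.21∠90.0° V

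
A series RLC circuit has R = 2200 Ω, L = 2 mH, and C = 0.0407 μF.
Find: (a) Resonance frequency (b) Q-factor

Step 1 — Resonance condition Im(Z)=0 gives ω₀ = 1/√(LC).
Step 2 — ω₀ = 1/√(0.002·4.07e-08) = 1.108e+05 rad/s.
Step 3 — f₀ = ω₀/(2π) = 1.764e+04 Hz.
Step 4 — Series Q: Q = ω₀L/R = 1.108e+05·0.002/2200 = 0.1008.

(a) f₀ = 1.764e+04 Hz  (b) Q = 0.1008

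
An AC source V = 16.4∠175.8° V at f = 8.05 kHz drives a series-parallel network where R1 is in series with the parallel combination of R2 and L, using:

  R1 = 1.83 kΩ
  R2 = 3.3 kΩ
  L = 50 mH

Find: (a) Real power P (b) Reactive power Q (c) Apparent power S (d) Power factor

Step 1 — Angular frequency: ω = 2π·f = 2π·8050 = 5.058e+04 rad/s.
Step 2 — Component impedances:
  R1: Z = R = 1830 Ω
  R2: Z = R = 3300 Ω
  L: Z = jωL = j·5.058e+04·0.05 = 0 + j2529 Ω
Step 3 — Parallel branch: R2 || L = 1/(1/R2 + 1/L) = 1221 + j1593 Ω.
Step 4 — Series with R1: Z_total = R1 + (R2 || L) = 3051 + j1593 Ω = 3442∠27.6° Ω.
Step 5 — Source phasor: V = 16.4∠175.8° V = -16.36 + j1.201 V.
Step 6 — Current: I = V / Z = -0.004051 + j0.002509 A = 0.004765∠148.2° A.
Step 7 — Complex power: S = V·I* = 0.06927 + j0.03617 VA.
Step 8 — Real power: P = Re(S) = 0.06927 W.
Step 9 — Reactive power: Q = Im(S) = 0.03617 VAR.
Step 10 — Apparent power: |S| = 0.07814 VA.
Step 11 — Power factor: PF = P/|S| = 0.8864 (lagging).

(a) P = 0.06927 W  (b) Q = 0.03617 VAR  (c) S = 0.07814 VA  (d) PF = 0.8864 (lagging)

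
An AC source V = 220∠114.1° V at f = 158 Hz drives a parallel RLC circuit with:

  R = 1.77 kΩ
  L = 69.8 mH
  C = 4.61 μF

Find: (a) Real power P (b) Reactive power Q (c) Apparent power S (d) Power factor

Step 1 — Angular frequency: ω = 2π·f = 2π·158 = 992.7 rad/s.
Step 2 — Component impedances:
  R: Z = R = 1770 Ω
  L: Z = jωL = j·992.7·0.0698 = 0 + j69.29 Ω
  C: Z = 1/(jωC) = -j/(ω·C) = 0 - j218.5 Ω
Step 3 — Parallel combination: 1/Z_total = 1/R + 1/L + 1/C; Z_total = 5.798 + j101.1 Ω = 101.3∠86.7° Ω.
Step 4 — Source phasor: V = 220∠114.1° V = -89.83 + j200.8 V.
Step 5 — Current: I = V / Z = 1.928 + j0.9987 A = 2.172∠27.4° A.
Step 6 — Complex power: S = V·I* = 27.34 + j477 VA.
Step 7 — Real power: P = Re(S) = 27.34 W.
Step 8 — Reactive power: Q = Im(S) = 477 VAR.
Step 9 — Apparent power: |S| = 477.8 VA.
Step 10 — Power factor: PF = P/|S| = 0.05724 (lagging).

(a) P = 27.34 W  (b) Q = 477 VAR  (c) S = 477.8 VA  (d) PF = 0.05724 (lagging)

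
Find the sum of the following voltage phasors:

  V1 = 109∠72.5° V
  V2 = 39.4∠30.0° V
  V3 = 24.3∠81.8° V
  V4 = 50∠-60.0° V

Step 1 — Convert each phasor to rectangular form:
  V1 = 109·(cos(72.5°) + j·sin(72.5°)) = 32.78 + j104 V
  V2 = 39.4·(cos(30.0°) + j·sin(30.0°)) = 34.12 + j19.7 V
  V3 = 24.3·(cos(81.8°) + j·sin(81.8°)) = 3.466 + j24.05 V
  V4 = 50·(cos(-60.0°) + j·sin(-60.0°)) = 25 - j43.3 V
Step 2 — Sum components: V_total = 95.36 + j104.4 V.
Step 3 — Convert to polar: |V_total| = 141.4 V, ∠V_total = 47.6°.

V_total = 141.4∠47.6° V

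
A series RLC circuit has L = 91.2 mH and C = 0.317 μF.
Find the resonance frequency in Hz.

Step 1 — Resonance condition Im(Z)=0 gives ω₀ = 1/√(LC).
Step 2 — ω₀ = 1/√(0.0912·3.17e-07) = 5881 rad/s.
Step 3 — f₀ = ω₀/(2π) = 936 Hz.

f₀ = 936 Hz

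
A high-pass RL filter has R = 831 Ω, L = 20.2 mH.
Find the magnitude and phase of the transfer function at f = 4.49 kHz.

Step 1 — Angular frequency: ω = 2π·4490 = 2.821e+04 rad/s.
Step 2 — Transfer function: H(jω) = jωL/(R + jωL).
Step 3 — Numerator jωL = j·569.9; denominator R + jωL = 831 + j569.9.
Step 4 — H = 0.3199 + j0.4664.
Step 5 — Magnitude: |H| = 0.5656 (-5.0 dB); phase: φ = 55.6°.

|H| = 0.5656 (-5.0 dB), φ = 55.6°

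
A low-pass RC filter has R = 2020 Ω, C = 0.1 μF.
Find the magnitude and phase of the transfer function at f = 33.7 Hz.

Step 1 — Angular frequency: ω = 2π·33.7 = 211.7 rad/s.
Step 2 — Transfer function: H(jω) = 1/(1 + jωRC).
Step 3 — Denominator: 1 + jωRC = 1 + j·211.7·2020·1e-07 = 1 + j0.04277.
Step 4 — H = 0.9982 - j0.04269.
Step 5 — Magnitude: |H| = 0.9991 (-0.0 dB); phase: φ = -2.4°.

|H| = 0.9991 (-0.0 dB), φ = -2.4°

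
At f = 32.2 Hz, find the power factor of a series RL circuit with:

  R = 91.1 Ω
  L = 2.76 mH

Step 1 — Angular frequency: ω = 2π·f = 2π·32.2 = 202.3 rad/s.
Step 2 — Component impedances:
  R: Z = R = 91.1 Ω
  L: Z = jωL = j·202.3·0.00276 = 0 + j0.5584 Ω
Step 3 — Series combination: Z_total = R + L = 91.1 + j0.5584 Ω = 91.1∠0.4° Ω.
Step 4 — Power factor: PF = cos(φ) = Re(Z)/|Z| = 91.1/91.1 = 1.
Step 5 — Type: Im(Z) = 0.5584 ⇒ lagging (phase φ = 0.4°).

PF = 1 (lagging, φ = 0.4°)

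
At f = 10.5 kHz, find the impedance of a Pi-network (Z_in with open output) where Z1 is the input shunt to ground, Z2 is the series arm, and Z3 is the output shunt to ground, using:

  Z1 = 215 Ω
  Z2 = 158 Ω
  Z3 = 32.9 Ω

Step 1 — Angular frequency: ω = 2π·f = 2π·1.05e+04 = 6.597e+04 rad/s.
Step 2 — Component impedances:
  Z1: Z = R = 215 Ω
  Z2: Z = R = 158 Ω
  Z3: Z = R = 32.9 Ω
Step 3 — With open output, the series arm Z2 and the output shunt Z3 appear in series to ground: Z2 + Z3 = 190.9 Ω.
Step 4 — Parallel with input shunt Z1: Z_in = Z1 || (Z2 + Z3) = 101.1 Ω = 101.1∠0.0° Ω.

Z = 101.1 Ω = 101.1∠0.0° Ω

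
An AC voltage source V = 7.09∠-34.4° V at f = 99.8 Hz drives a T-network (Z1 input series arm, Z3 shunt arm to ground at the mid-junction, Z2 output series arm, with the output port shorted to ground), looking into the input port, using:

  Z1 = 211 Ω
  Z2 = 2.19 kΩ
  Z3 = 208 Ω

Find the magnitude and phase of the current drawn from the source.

Step 1 — Angular frequency: ω = 2π·f = 2π·99.8 = 627.1 rad/s.
Step 2 — Component impedances:
  Z1: Z = R = 211 Ω
  Z2: Z = R = 2190 Ω
  Z3: Z = R = 208 Ω
Step 3 — With the output port shorted to ground, the output series arm Z2 runs from the junction to ground; the shunt arm Z3 also runs from the junction to ground. They appear in parallel: Z3 || Z2 = 190 Ω.
Step 4 — Series with input arm Z1: Z_in = Z1 + (Z3 || Z2) = 401 Ω = 401∠0.0° Ω.
Step 5 — Source phasor: V = 7.09∠-34.4° V = 5.85 - j4.006 V.
Step 6 — Ohm's law: I = V / Z_total = (5.85 - j4.006) / (401) = 0.01459 - j0.00999 A.
Step 7 — Convert to polar: |I| = 0.01768 A, ∠I = -34.4°.

I = 0.01768∠-34.4° A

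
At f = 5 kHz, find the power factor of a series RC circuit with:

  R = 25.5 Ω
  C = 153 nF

Step 1 — Angular frequency: ω = 2π·f = 2π·5000 = 3.142e+04 rad/s.
Step 2 — Component impedances:
  R: Z = R = 25.5 Ω
  C: Z = 1/(jωC) = -j/(ω·C) = 0 - j208 Ω
Step 3 — Series combination: Z_total = R + C = 25.5 - j208 Ω = 209.6∠-83.0° Ω.
Step 4 — Power factor: PF = cos(φ) = Re(Z)/|Z| = 25.5/209.6 = 0.1217.
Step 5 — Type: Im(Z) = -208 ⇒ leading (phase φ = -83.0°).

PF = 0.1217 (leading, φ = -83.0°)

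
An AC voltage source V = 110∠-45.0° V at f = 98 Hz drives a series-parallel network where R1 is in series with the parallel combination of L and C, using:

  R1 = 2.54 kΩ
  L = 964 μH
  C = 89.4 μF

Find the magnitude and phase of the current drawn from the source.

Step 1 — Angular frequency: ω = 2π·f = 2π·98 = 615.8 rad/s.
Step 2 — Component impedances:
  R1: Z = R = 2540 Ω
  L: Z = jωL = j·615.8·0.000964 = 0 + j0.5936 Ω
  C: Z = 1/(jωC) = -j/(ω·C) = 0 - j18.17 Ω
Step 3 — Parallel branch: L || C = 1/(1/L + 1/C) = 0 + j0.6136 Ω.
Step 4 — Series with R1: Z_total = R1 + (L || C) = 2540 + j0.6136 Ω = 2540∠0.0° Ω.
Step 5 — Source phasor: V = 110∠-45.0° V = 77.78 - j77.78 V.
Step 6 — Ohm's law: I = V / Z_total = (77.78 - j77.78) / (2540 + j0.6136) = 0.03062 - j0.03063 A.
Step 7 — Convert to polar: |I| = 0.04331 A, ∠I = -45.0°.

I = 0.04331∠-45.0° A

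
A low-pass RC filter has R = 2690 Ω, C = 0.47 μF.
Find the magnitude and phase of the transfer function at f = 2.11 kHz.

Step 1 — Angular frequency: ω = 2π·2110 = 1.326e+04 rad/s.
Step 2 — Transfer function: H(jω) = 1/(1 + jωRC).
Step 3 — Denominator: 1 + jωRC = 1 + j·1.326e+04·2690·4.7e-07 = 1 + j16.76.
Step 4 — H = 0.003547 - j0.05945.
Step 5 — Magnitude: |H| = 0.05955 (-24.5 dB); phase: φ = -86.6°.

|H| = 0.05955 (-24.5 dB), φ = -86.6°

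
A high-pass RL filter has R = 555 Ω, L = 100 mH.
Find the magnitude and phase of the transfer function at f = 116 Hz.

Step 1 — Angular frequency: ω = 2π·116 = 728.8 rad/s.
Step 2 — Transfer function: H(jω) = jωL/(R + jωL).
Step 3 — Numerator jωL = j·72.88; denominator R + jωL = 555 + j72.88.
Step 4 — H = 0.01695 + j0.1291.
Step 5 — Magnitude: |H| = 0.1302 (-17.7 dB); phase: φ = 82.5°.

|H| = 0.1302 (-17.7 dB), φ = 82.5°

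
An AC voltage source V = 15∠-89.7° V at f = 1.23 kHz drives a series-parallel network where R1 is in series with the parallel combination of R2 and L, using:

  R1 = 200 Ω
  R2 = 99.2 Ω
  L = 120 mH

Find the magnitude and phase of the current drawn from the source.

Step 1 — Angular frequency: ω = 2π·f = 2π·1230 = 7728 rad/s.
Step 2 — Component impedances:
  R1: Z = R = 200 Ω
  R2: Z = R = 99.2 Ω
  L: Z = jωL = j·7728·0.12 = 0 + j927.4 Ω
Step 3 — Parallel branch: R2 || L = 1/(1/R2 + 1/L) = 98.08 + j10.49 Ω.
Step 4 — Series with R1: Z_total = R1 + (R2 || L) = 298.1 + j10.49 Ω = 298.3∠2.0° Ω.
Step 5 — Source phasor: V = 15∠-89.7° V = 0.07854 - j15 V.
Step 6 — Ohm's law: I = V / Z_total = (0.07854 - j15) / (298.1 + j10.49) = -0.001506 - j0.05027 A.
Step 7 — Convert to polar: |I| = 0.05029 A, ∠I = -91.7°.

I = 0.05029∠-91.7° A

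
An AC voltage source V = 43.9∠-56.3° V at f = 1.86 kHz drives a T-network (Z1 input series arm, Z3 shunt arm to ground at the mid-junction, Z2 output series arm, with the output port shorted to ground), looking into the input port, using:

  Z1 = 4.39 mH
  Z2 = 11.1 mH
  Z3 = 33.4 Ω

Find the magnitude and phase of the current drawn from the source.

Step 1 — Angular frequency: ω = 2π·f = 2π·1860 = 1.169e+04 rad/s.
Step 2 — Component impedances:
  Z1: Z = jωL = j·1.169e+04·0.00439 = 0 + j51.3 Ω
  Z2: Z = jωL = j·1.169e+04·0.0111 = 0 + j129.7 Ω
  Z3: Z = R = 33.4 Ω
Step 3 — With the output port shorted to ground, the output series arm Z2 runs from the junction to ground; the shunt arm Z3 also runs from the junction to ground. They appear in parallel: Z3 || Z2 = 31.32 + j8.065 Ω.
Step 4 — Series with input arm Z1: Z_in = Z1 + (Z3 || Z2) = 31.32 + j59.37 Ω = 67.13∠62.2° Ω.
Step 5 — Source phasor: V = 43.9∠-56.3° V = 24.36 - j36.52 V.
Step 6 — Ohm's law: I = V / Z_total = (24.36 - j36.52) / (31.32 + j59.37) = -0.3119 - j0.5748 A.
Step 7 — Convert to polar: |I| = 0.654 A, ∠I = -118.5°.

I = 0.654∠-118.5° A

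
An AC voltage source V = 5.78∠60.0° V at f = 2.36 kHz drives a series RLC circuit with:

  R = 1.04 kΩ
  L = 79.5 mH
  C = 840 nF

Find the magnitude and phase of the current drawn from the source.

Step 1 — Angular frequency: ω = 2π·f = 2π·2360 = 1.483e+04 rad/s.
Step 2 — Component impedances:
  R: Z = R = 1040 Ω
  L: Z = jωL = j·1.483e+04·0.0795 = 0 + j1179 Ω
  C: Z = 1/(jωC) = -j/(ω·C) = 0 - j80.28 Ω
Step 3 — Series combination: Z_total = R + L + C = 1040 + j1099 Ω = 1513∠46.6° Ω.
Step 4 — Source phasor: V = 5.78∠60.0° V = 2.89 + j5.006 V.
Step 5 — Ohm's law: I = V / Z_total = (2.89 + j5.006) / (1040 + j1099) = 0.003716 + j0.0008875 A.
Step 6 — Convert to polar: |I| = 0.003821 A, ∠I = 13.4°.

I = 0.003821∠13.4° A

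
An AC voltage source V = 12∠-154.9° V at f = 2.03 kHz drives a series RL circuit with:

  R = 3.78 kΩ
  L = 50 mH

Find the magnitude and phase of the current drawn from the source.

Step 1 — Angular frequency: ω = 2π·f = 2π·2030 = 1.275e+04 rad/s.
Step 2 — Component impedances:
  R: Z = R = 3780 Ω
  L: Z = jωL = j·1.275e+04·0.05 = 0 + j637.7 Ω
Step 3 — Series combination: Z_total = R + L = 3780 + j637.7 Ω = 3833∠9.6° Ω.
Step 4 — Source phasor: V = 12∠-154.9° V = -10.87 - j5.09 V.
Step 5 — Ohm's law: I = V / Z_total = (-10.87 - j5.09) / (3780 + j637.7) = -0.003016 - j0.0008378 A.
Step 6 — Convert to polar: |I| = 0.00313 A, ∠I = -164.5°.

I = 0.00313∠-164.5° A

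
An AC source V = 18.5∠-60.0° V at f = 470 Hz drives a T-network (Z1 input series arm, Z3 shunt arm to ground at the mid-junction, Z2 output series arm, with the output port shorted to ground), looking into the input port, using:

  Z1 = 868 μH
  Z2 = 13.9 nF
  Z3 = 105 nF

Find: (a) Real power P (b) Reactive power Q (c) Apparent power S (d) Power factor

Step 1 — Angular frequency: ω = 2π·f = 2π·470 = 2953 rad/s.
Step 2 — Component impedances:
  Z1: Z = jωL = j·2953·0.000868 = 0 + j2.563 Ω
  Z2: Z = 1/(jωC) = -j/(ω·C) = 0 - j2.436e+04 Ω
  Z3: Z = 1/(jωC) = -j/(ω·C) = 0 - j3225 Ω
Step 3 — With the output port shorted to ground, the output series arm Z2 runs from the junction to ground; the shunt arm Z3 also runs from the junction to ground. They appear in parallel: Z3 || Z2 = 0 - j2848 Ω.
Step 4 — Series with input arm Z1: Z_in = Z1 + (Z3 || Z2) = 0 - j2845 Ω = 2845∠-90.0° Ω.
Step 5 — Source phasor: V = 18.5∠-60.0° V = 9.25 - j16.02 V.
Step 6 — Current: I = V / Z = 0.005631 + j0.003251 A = 0.006502∠30.0° A.
Step 7 — Complex power: S = V·I* = 0 - j0.1203 VA.
Step 8 — Real power: P = Re(S) = 0 W.
Step 9 — Reactive power: Q = Im(S) = -0.1203 VAR.
Step 10 — Apparent power: |S| = 0.1203 VA.
Step 11 — Power factor: PF = P/|S| = 0 (leading).

(a) P = 0 W  (b) Q = -0.1203 VAR  (c) S = 0.1203 VA  (d) PF = 0 (leading)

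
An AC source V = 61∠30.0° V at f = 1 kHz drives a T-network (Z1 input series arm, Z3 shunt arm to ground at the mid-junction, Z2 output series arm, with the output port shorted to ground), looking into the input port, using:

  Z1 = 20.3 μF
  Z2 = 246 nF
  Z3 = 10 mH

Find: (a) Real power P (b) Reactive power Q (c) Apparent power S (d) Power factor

Step 1 — Angular frequency: ω = 2π·f = 2π·1000 = 6283 rad/s.
Step 2 — Component impedances:
  Z1: Z = 1/(jωC) = -j/(ω·C) = 0 - j7.84 Ω
  Z2: Z = 1/(jωC) = -j/(ω·C) = 0 - j647 Ω
  Z3: Z = jωL = j·6283·0.01 = 0 + j62.83 Ω
Step 3 — With the output port shorted to ground, the output series arm Z2 runs from the junction to ground; the shunt arm Z3 also runs from the junction to ground. They appear in parallel: Z3 || Z2 = 0 + j69.59 Ω.
Step 4 — Series with input arm Z1: Z_in = Z1 + (Z3 || Z2) = 0 + j61.75 Ω = 61.75∠90.0° Ω.
Step 5 — Source phasor: V = 61∠30.0° V = 52.83 + j30.5 V.
Step 6 — Current: I = V / Z = 0.4939 - j0.8555 A = 0.9879∠-60.0° A.
Step 7 — Complex power: S = V·I* = 0 + j60.26 VA.
Step 8 — Real power: P = Re(S) = 0 W.
Step 9 — Reactive power: Q = Im(S) = 60.26 VAR.
Step 10 — Apparent power: |S| = 60.26 VA.
Step 11 — Power factor: PF = P/|S| = 0 (lagging).

(a) P = 0 W  (b) Q = 60.26 VAR  (c) S = 60.26 VA  (d) PF = 0 (lagging)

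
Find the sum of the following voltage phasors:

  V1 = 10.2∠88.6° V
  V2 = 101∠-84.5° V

Step 1 — Convert each phasor to rectangular form:
  V1 = 10.2·(cos(88.6°) + j·sin(88.6°)) = 0.2492 + j10.2 V
  V2 = 101·(cos(-84.5°) + j·sin(-84.5°)) = 9.68 - j100.5 V
Step 2 — Sum components: V_total = 9.93 - j90.34 V.
Step 3 — Convert to polar: |V_total| = 90.88 V, ∠V_total = -83.7°.

V_total = 90.88∠-83.7° V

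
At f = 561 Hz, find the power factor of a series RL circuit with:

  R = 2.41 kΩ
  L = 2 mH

Step 1 — Angular frequency: ω = 2π·f = 2π·561 = 3525 rad/s.
Step 2 — Component impedances:
  R: Z = R = 2410 Ω
  L: Z = jωL = j·3525·0.002 = 0 + j7.05 Ω
Step 3 — Series combination: Z_total = R + L = 2410 + j7.05 Ω = 2410∠0.2° Ω.
Step 4 — Power factor: PF = cos(φ) = Re(Z)/|Z| = 2410/2410 = 1.
Step 5 — Type: Im(Z) = 7.05 ⇒ lagging (phase φ = 0.2°).

PF = 1 (lagging, φ = 0.2°)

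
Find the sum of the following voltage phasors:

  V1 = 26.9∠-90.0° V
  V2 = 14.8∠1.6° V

Step 1 — Convert each phasor to rectangular form:
  V1 = 26.9·(cos(-90.0°) + j·sin(-90.0°)) = 0 - j26.9 V
  V2 = 14.8·(cos(1.6°) + j·sin(1.6°)) = 14.79 + j0.4132 V
Step 2 — Sum components: V_total = 14.79 - j26.49 V.
Step 3 — Convert to polar: |V_total| = 30.34 V, ∠V_total = -60.8°.

V_total = 30.34∠-60.8° V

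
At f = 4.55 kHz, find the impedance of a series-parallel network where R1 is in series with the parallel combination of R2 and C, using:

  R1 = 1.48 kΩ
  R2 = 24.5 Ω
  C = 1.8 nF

Step 1 — Angular frequency: ω = 2π·f = 2π·4550 = 2.859e+04 rad/s.
Step 2 — Component impedances:
  R1: Z = R = 1480 Ω
  R2: Z = R = 24.5 Ω
  C: Z = 1/(jωC) = -j/(ω·C) = 0 - j1.943e+04 Ω
Step 3 — Parallel branch: R2 || C = 1/(1/R2 + 1/C) = 24.5 - j0.03089 Ω.
Step 4 — Series with R1: Z_total = R1 + (R2 || C) = 1504 - j0.03089 Ω = 1504∠-0.0° Ω.

Z = 1504 - j0.03089 Ω = 1504∠-0.0° Ω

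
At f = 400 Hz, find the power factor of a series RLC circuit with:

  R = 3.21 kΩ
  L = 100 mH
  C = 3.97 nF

Step 1 — Angular frequency: ω = 2π·f = 2π·400 = 2513 rad/s.
Step 2 — Component impedances:
  R: Z = R = 3210 Ω
  L: Z = jωL = j·2513·0.1 = 0 + j251.3 Ω
  C: Z = 1/(jωC) = -j/(ω·C) = 0 - j1.002e+05 Ω
Step 3 — Series combination: Z_total = R + L + C = 3210 - j9.997e+04 Ω = 1e+05∠-88.2° Ω.
Step 4 — Power factor: PF = cos(φ) = Re(Z)/|Z| = 3210/1.0002e+05 = 0.03209.
Step 5 — Type: Im(Z) = -9.997e+04 ⇒ leading (phase φ = -88.2°).

PF = 0.03209 (leading, φ = -88.2°)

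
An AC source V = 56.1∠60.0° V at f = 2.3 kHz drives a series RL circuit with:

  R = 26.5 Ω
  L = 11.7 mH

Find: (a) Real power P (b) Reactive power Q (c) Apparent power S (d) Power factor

Step 1 — Angular frequency: ω = 2π·f = 2π·2300 = 1.445e+04 rad/s.
Step 2 — Component impedances:
  R: Z = R = 26.5 Ω
  L: Z = jωL = j·1.445e+04·0.0117 = 0 + j169.1 Ω
Step 3 — Series combination: Z_total = R + L = 26.5 + j169.1 Ω = 171.1∠81.1° Ω.
Step 4 — Source phasor: V = 56.1∠60.0° V = 28.05 + j48.58 V.
Step 5 — Current: I = V / Z = 0.3058 - j0.118 A = 0.3278∠-21.1° A.
Step 6 — Complex power: S = V·I* = 2.847 + j18.17 VA.
Step 7 — Real power: P = Re(S) = 2.847 W.
Step 8 — Reactive power: Q = Im(S) = 18.17 VAR.
Step 9 — Apparent power: |S| = 18.39 VA.
Step 10 — Power factor: PF = P/|S| = 0.1548 (lagging).

(a) P = 2.847 W  (b) Q = 18.17 VAR  (c) S = 18.39 VA  (d) PF = 0.1548 (lagging)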